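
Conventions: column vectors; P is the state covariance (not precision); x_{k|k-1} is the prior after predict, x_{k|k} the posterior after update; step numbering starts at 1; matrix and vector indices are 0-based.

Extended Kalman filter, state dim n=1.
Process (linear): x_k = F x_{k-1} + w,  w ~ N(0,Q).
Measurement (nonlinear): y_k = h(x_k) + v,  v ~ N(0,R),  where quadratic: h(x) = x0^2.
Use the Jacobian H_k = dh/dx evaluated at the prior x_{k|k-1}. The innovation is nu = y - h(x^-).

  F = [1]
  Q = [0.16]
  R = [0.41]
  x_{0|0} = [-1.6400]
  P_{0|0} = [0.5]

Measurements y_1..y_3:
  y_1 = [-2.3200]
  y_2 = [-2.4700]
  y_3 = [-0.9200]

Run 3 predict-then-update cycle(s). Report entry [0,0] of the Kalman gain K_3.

K[0,0] = 0.3382

step 1: x^-=[-1.6400]  P^-=[0.6600]  H_jac=[-3.2800]  S=[7.5105]  K=[-0.2882]  nu=[-5.0096]  x^+=[-0.1961]  P^+=[0.0360]
step 2: x^-=[-0.1961]  P^-=[0.1960]  H_jac=[-0.3921]  S=[0.4401]  K=[-0.1746]  nu=[-2.5084]  x^+=[0.2420]  P^+=[0.1826]
step 3: x^-=[0.2420]  P^-=[0.3426]  H_jac=[0.4840]  S=[0.4903]  K=[0.3382]  nu=[-0.9786]  x^+=[-0.0890]  P^+=[0.2865]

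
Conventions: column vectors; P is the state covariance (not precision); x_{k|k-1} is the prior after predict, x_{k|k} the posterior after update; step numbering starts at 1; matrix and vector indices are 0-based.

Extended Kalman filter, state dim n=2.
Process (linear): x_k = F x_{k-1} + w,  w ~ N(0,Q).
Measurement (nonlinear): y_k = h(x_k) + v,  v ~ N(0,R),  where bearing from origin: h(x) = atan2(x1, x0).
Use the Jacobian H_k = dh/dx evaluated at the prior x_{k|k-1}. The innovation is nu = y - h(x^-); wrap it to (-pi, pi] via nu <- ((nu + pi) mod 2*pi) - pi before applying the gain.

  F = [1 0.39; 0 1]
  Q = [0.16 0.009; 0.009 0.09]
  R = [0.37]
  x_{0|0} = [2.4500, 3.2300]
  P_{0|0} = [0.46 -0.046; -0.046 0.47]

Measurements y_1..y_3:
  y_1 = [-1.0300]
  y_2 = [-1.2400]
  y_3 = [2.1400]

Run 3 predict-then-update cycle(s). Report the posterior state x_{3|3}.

x_post = [6.2995, 2.9266]

step 1: x^-=[3.7097, 3.2300]  P^-=[0.6556 0.1463; 0.1463 0.5600]  H_jac=[-0.1335 0.1533]  S=[0.3889]  K=[-0.1674; 0.1706]  nu=[-1.7464]  x^+=[4.0020, 2.9321]  P^+=[0.6447 0.1574; 0.1574 0.5487]
step 2: x^-=[5.1455, 2.9321]  P^-=[1.0109 0.3804; 0.3804 0.6387]  H_jac=[-0.0836 0.1467]  S=[0.3815]  K=[-0.0753; 0.1623]  nu=[-1.7579]  x^+=[5.2778, 2.6469]  P^+=[1.0088 0.3850; 0.3850 0.6286]
step 3: x^-=[6.3101, 2.6469]  P^-=[1.5647 0.6392; 0.6392 0.7186]  H_jac=[-0.0565 0.1348]  S=[0.3783]  K=[-0.0061; 0.1605]  nu=[1.7428]  x^+=[6.2995, 2.9266]  P^+=[1.5647 0.6396; 0.6396 0.7089]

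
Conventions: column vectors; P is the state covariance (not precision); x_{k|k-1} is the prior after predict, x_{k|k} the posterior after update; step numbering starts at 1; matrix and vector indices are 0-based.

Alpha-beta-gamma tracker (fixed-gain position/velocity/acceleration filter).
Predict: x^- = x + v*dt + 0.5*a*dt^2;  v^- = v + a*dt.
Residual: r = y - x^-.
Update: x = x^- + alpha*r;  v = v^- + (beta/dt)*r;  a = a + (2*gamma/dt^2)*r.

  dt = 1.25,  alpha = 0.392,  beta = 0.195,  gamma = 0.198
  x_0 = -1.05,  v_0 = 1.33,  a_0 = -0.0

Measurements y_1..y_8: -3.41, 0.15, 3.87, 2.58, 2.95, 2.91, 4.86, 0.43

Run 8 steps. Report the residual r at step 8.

resid = -9.7199

step 1: x_pred=0.6125  r=-4.0225  x^+=-0.9643  v^+=0.7025  a^+=-1.0195
step 2: x_pred=-0.8827  r=1.0327  x^+=-0.4779  v^+=-0.4107  a^+=-0.7577
step 3: x_pred=-1.5833  r=5.4533  x^+=0.5544  v^+=-0.5072  a^+=0.6243
step 4: x_pred=0.4082  r=2.1718  x^+=1.2595  v^+=0.6120  a^+=1.1748
step 5: x_pred=2.9423  r=0.0077  x^+=2.9453  v^+=2.0817  a^+=1.1767
step 6: x_pred=6.4667  r=-3.5567  x^+=5.0725  v^+=2.9977  a^+=0.2753
step 7: x_pred=9.0347  r=-4.1747  x^+=7.3982  v^+=2.6906  a^+=-0.7827
step 8: x_pred=10.1499  r=-9.7199  x^+=6.3397  v^+=0.1958  a^+=-3.2462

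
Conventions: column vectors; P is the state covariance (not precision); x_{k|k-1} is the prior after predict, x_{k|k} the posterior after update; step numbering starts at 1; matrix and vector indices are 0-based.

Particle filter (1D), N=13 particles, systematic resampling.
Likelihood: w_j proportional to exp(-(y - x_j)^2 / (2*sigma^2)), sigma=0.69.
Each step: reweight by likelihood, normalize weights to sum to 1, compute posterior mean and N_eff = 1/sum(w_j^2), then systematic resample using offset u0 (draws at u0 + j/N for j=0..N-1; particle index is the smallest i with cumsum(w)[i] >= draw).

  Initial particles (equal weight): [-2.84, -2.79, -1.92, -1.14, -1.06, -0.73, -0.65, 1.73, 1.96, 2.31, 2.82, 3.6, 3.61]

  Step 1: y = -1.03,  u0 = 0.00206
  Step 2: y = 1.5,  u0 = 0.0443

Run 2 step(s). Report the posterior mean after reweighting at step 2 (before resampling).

post_mean = -0.7460

step 1: w=[0.0075, 0.0091, 0.1021, 0.2317, 0.2344, 0.2135, 0.2016, 0.0001, 0.0000, 0.0000, 0.0000, 0.0000, 0.0000]  mean=-1.0420  Neff=4.8682  idx=[0, 2, 3, 3, 3, 4, 4, 4, 5, 5, 5, 6, 6]
step 2: w=[0.0000, 0.0001, 0.0180, 0.0180, 0.0180, 0.0278, 0.0278, 0.0278, 0.1464, 0.1464, 0.1464, 0.2116, 0.2116]  mean=-0.7460  Neff=6.3641  idx=[4, 7, 8, 8, 9, 9, 10, 11, 11, 11, 12, 12, 12]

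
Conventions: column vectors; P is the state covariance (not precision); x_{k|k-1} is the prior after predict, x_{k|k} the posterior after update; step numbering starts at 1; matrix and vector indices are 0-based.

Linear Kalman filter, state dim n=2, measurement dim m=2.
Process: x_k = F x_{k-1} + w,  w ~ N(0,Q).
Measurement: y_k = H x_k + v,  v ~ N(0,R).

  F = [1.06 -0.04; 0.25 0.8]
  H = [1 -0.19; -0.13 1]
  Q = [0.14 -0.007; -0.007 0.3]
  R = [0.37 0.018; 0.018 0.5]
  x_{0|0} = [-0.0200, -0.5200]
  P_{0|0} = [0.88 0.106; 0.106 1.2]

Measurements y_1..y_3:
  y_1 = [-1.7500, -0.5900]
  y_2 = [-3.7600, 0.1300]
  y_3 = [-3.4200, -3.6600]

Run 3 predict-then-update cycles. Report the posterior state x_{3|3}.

x_post = [-3.4592, -2.6350]

step 1: x^-=[-0.0004, -0.4210]  P^-=[1.1217 0.2766; 0.2766 1.1654]  S=[1.4287 -0.0658; -0.0658 1.6124]  K=[0.7535 0.1119; 0.0710 0.7034]  nu=[-1.8296, -0.1691]  x^+=[-1.3979, -0.6699]  P^+=[0.3015 0.1087; 0.1087 0.3671]
step 2: x^-=[-1.4550, -0.8854]  P^-=[0.4701 0.1522; 0.1522 0.5973]  S=[0.8038 -0.0006; -0.0006 1.0656]  K=[0.5489 0.0858; 0.0486 0.5419]  nu=[-2.4732, 0.8262]  x^+=[-2.7417, -0.5578]  P^+=[0.2201 0.0814; 0.0814 0.2824]
step 3: x^-=[-2.8839, -1.1317]  P^-=[0.3809 0.1105; 0.1105 0.5271]  S=[0.7279 -0.0184; -0.0184 1.0048]  K=[0.4962 0.0698; 0.0272 0.5108]  nu=[-0.7511, -2.9032]  x^+=[-3.4592, -2.6350]  P^+=[0.1981 0.0696; 0.0696 0.2649]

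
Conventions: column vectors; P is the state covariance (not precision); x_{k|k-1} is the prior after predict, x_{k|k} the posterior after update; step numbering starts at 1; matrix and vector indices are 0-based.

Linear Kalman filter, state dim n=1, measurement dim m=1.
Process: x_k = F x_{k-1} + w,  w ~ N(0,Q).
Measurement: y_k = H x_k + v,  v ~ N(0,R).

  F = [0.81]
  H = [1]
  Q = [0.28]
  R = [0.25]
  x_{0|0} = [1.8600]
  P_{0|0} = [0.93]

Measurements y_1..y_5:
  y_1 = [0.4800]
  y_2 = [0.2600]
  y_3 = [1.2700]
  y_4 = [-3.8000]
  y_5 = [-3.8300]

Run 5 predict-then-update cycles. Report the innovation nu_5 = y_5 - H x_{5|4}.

step 1: x^-=[1.5066]  P^-=[0.8902]  S=[1.1402]  K=[0.7807]  nu=[-1.0266]  x^+=[0.7051]  P^+=[0.1952]
step 2: x^-=[0.5711]  P^-=[0.4081]  S=[0.6581]  K=[0.6201]  nu=[-0.3111]  x^+=[0.3782]  P^+=[0.1550]
step 3: x^-=[0.3063]  P^-=[0.3817]  S=[0.6317]  K=[0.6042]  nu=[0.9637]  x^+=[0.8886]  P^+=[0.1511]
step 4: x^-=[0.7198]  P^-=[0.3791]  S=[0.6291]  K=[0.6026]  nu=[-4.5198]  x^+=[-2.0039]  P^+=[0.1507]
step 5: x^-=[-1.6232]  P^-=[0.3788]  S=[0.6288]  K=[0.6024]  nu=[-2.2068]  x^+=[-2.9527]  P^+=[0.1506]

innov = [-2.2068]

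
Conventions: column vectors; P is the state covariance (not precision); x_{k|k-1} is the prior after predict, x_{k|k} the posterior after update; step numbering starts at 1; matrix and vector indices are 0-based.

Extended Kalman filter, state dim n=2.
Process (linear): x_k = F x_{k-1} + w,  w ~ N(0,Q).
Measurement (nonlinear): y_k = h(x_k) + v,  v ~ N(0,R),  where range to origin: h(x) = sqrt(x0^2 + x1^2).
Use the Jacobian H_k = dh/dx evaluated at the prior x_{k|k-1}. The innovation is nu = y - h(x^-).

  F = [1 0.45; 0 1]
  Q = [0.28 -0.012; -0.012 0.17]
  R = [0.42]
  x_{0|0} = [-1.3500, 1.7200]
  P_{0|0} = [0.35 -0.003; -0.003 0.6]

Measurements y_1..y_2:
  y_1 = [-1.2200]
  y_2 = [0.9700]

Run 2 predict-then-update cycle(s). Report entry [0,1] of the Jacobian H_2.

H_jac[0,1] = -0.2648

step 1: x^-=[-0.5760, 1.7200]  P^-=[0.7488 0.2550; 0.2550 0.7700]  H_jac=[-0.3176 0.9482]  S=[1.0343]  K=[0.0039; 0.6276]  nu=[-3.0339]  x^+=[-0.5878, -0.1842]  P^+=[0.7488 0.2525; 0.2525 0.3626]
step 2: x^-=[-0.6707, -0.1842]  P^-=[1.3294 0.4036; 0.4036 0.5326]  H_jac=[-0.9643 -0.2648]  S=[1.8997]  K=[-0.7311; -0.2791]  nu=[0.2745]  x^+=[-0.8714, -0.2608]  P^+=[0.3140 0.0160; 0.0160 0.3845]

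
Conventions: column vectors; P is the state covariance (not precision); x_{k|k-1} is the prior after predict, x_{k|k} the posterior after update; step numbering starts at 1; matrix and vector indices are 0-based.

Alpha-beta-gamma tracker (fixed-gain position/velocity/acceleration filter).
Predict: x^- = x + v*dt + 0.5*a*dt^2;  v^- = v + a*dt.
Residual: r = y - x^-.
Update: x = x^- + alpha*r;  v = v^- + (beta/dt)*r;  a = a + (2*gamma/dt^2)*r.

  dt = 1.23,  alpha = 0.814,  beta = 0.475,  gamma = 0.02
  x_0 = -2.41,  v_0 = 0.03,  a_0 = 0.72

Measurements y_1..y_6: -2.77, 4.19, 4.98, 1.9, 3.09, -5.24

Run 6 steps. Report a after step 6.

step 1: x_pred=-1.8285  r=-0.9415  x^+=-2.5949  v^+=0.5520  a^+=0.6951
step 2: x_pred=-1.3901  r=5.5801  x^+=3.1521  v^+=3.5619  a^+=0.8426
step 3: x_pred=8.1706  r=-3.1906  x^+=5.5735  v^+=3.3662  a^+=0.7583
step 4: x_pred=10.2875  r=-8.3875  x^+=3.4601  v^+=1.0598  a^+=0.5365
step 5: x_pred=5.1695  r=-2.0795  x^+=3.4768  v^+=0.9167  a^+=0.4815
step 6: x_pred=4.9686  r=-10.2086  x^+=-3.3412  v^+=-2.4334  a^+=0.2116

a_post = 0.2116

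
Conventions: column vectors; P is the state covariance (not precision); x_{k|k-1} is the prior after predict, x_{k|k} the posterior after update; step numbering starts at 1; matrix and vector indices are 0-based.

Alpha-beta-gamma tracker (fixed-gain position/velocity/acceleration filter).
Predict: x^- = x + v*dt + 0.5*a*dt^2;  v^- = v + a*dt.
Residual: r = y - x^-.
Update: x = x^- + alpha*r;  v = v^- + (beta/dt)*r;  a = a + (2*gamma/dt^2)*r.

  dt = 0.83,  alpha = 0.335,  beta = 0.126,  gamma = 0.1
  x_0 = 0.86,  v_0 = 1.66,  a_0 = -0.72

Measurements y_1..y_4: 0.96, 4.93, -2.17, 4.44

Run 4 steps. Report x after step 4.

x_post = 1.8097

step 1: x_pred=1.9898  r=-1.0298  x^+=1.6448  v^+=0.9061  a^+=-1.0190
step 2: x_pred=2.0459  r=2.8841  x^+=3.0121  v^+=0.4982  a^+=-0.1817
step 3: x_pred=3.3630  r=-5.5330  x^+=1.5094  v^+=-0.4926  a^+=-1.7880
step 4: x_pred=0.4847  r=3.9553  x^+=1.8097  v^+=-1.3761  a^+=-0.6397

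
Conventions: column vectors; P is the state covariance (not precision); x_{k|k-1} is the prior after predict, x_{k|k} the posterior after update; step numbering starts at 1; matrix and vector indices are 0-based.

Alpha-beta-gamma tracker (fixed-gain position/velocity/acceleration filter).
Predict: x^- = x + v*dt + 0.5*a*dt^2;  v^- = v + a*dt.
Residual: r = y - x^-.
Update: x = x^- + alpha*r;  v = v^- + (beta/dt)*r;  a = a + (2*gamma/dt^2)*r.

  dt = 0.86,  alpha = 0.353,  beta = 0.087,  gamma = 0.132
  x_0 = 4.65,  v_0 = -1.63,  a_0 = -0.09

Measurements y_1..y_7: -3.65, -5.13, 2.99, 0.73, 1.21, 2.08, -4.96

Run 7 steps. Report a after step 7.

step 1: x_pred=3.2149  r=-6.8649  x^+=0.7916  v^+=-2.4019  a^+=-2.5404
step 2: x_pred=-2.2135  r=-2.9165  x^+=-3.2430  v^+=-4.8817  a^+=-3.5815
step 3: x_pred=-8.7657  r=11.7557  x^+=-4.6159  v^+=-6.7725  a^+=0.6147
step 4: x_pred=-10.2130  r=10.9430  x^+=-6.3501  v^+=-5.1369  a^+=4.5208
step 5: x_pred=-9.0960  r=10.3060  x^+=-5.4580  v^+=-0.2064  a^+=8.1995
step 6: x_pred=-2.6033  r=4.6833  x^+=-0.9501  v^+=7.3190  a^+=9.8712
step 7: x_pred=8.9946  r=-13.9546  x^+=4.0686  v^+=14.3966  a^+=4.8901

a_post = 4.8901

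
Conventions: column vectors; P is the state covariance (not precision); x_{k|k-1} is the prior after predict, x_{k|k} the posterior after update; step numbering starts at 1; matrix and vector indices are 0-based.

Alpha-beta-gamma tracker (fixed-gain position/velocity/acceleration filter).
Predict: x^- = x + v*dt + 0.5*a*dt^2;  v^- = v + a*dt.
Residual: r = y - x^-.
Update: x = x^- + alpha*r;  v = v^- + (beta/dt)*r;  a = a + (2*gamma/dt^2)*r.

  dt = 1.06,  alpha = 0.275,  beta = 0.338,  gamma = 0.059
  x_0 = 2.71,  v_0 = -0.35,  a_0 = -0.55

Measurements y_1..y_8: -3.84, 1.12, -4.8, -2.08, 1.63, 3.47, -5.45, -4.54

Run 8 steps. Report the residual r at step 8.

resid = -11.1427

step 1: x_pred=2.0300  r=-5.8700  x^+=0.4158  v^+=-2.8048  a^+=-1.1665
step 2: x_pred=-3.2126  r=4.3326  x^+=-2.0211  v^+=-2.6597  a^+=-0.7115
step 3: x_pred=-5.2401  r=0.4401  x^+=-5.1191  v^+=-3.2735  a^+=-0.6652
step 4: x_pred=-8.9627  r=6.8827  x^+=-7.0700  v^+=-1.7840  a^+=0.0576
step 5: x_pred=-8.9286  r=10.5586  x^+=-6.0250  v^+=1.6439  a^+=1.1664
step 6: x_pred=-3.6272  r=7.0972  x^+=-1.6755  v^+=5.1434  a^+=1.9118
step 7: x_pred=4.8505  r=-10.3005  x^+=2.0179  v^+=3.8853  a^+=0.8300
step 8: x_pred=6.6027  r=-11.1427  x^+=3.5384  v^+=1.2121  a^+=-0.3402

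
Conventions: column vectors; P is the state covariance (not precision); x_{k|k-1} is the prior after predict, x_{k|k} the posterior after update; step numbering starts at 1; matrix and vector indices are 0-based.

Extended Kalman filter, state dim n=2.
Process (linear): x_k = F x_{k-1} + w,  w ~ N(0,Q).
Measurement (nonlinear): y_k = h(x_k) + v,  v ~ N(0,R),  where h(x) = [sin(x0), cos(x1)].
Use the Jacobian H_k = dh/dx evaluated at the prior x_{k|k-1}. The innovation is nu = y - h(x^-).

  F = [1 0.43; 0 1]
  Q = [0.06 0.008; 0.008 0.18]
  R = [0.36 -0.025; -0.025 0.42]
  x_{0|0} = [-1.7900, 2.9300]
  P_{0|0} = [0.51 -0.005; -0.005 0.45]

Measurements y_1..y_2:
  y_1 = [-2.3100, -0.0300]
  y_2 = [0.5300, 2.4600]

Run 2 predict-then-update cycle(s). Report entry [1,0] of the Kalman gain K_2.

K[1,0] = 0.1927

step 1: x^-=[-0.5301, 2.9300]  P^-=[0.6489 0.1965; 0.1965 0.6300]  H_jac=[0.8628 0.0000; 0.0000 -0.2100]  S=[0.8430 -0.0606; -0.0606 0.4478]  K=[0.6639 -0.0023; 0.1816 -0.2709]  nu=[-1.8044, 0.9477]  x^+=[-1.7303, 2.3455]  P^+=[0.2771 0.0836; 0.0836 0.5634]
step 2: x^-=[-0.7217, 2.3455]  P^-=[0.5132 0.3339; 0.3339 0.7434]  H_jac=[0.7507 0.0000; 0.0000 -0.7146]  S=[0.6492 -0.2041; -0.2041 0.7996]  K=[0.5432 -0.1597; 0.1927 -0.6152]  nu=[1.1907, 3.1595]  x^+=[-0.5796, 0.6313]  P^+=[0.2658 0.1129; 0.1129 0.3683]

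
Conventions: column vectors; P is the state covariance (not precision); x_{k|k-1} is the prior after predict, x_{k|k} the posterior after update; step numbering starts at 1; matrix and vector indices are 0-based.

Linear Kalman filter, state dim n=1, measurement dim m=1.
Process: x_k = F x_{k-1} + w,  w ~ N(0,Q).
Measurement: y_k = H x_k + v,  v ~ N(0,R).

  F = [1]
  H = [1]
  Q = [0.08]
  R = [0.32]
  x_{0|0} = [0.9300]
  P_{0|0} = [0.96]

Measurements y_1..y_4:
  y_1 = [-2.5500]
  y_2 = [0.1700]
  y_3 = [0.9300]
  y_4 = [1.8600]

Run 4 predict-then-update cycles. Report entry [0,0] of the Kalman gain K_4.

K[0,0] = 0.4047

step 1: x^-=[0.9300]  P^-=[1.0400]  S=[1.3600]  K=[0.7647]  nu=[-3.4800]  x^+=[-1.7312]  P^+=[0.2447]
step 2: x^-=[-1.7312]  P^-=[0.3247]  S=[0.6447]  K=[0.5036]  nu=[1.9012]  x^+=[-0.7736]  P^+=[0.1612]
step 3: x^-=[-0.7736]  P^-=[0.2412]  S=[0.5612]  K=[0.4298]  nu=[1.7036]  x^+=[-0.0415]  P^+=[0.1375]
step 4: x^-=[-0.0415]  P^-=[0.2175]  S=[0.5375]  K=[0.4047]  nu=[1.9015]  x^+=[0.7280]  P^+=[0.1295]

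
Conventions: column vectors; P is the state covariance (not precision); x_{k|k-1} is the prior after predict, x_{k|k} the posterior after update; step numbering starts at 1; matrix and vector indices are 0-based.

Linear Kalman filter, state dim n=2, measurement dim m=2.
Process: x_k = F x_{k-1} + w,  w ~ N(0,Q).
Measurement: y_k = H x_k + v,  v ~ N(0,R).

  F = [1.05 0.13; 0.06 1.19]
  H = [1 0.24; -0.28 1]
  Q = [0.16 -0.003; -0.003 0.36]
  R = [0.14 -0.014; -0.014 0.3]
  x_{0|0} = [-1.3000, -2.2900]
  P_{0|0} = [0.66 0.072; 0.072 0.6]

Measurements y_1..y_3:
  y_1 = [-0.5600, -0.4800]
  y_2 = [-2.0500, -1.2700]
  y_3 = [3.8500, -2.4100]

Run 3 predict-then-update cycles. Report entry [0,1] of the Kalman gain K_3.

step 1: x^-=[-1.6627, -2.8031]  P^-=[0.9174 0.2219; 0.2219 1.2223]  S=[1.2344 0.2295; 0.2295 1.4700]  K=[0.8145 -0.1509; 0.2788 0.7457]  nu=[1.7754, 1.8575]  x^+=[-0.4970, -0.9229]  P^+=[0.1216 -0.0226; -0.0226 0.2135]
step 2: x^-=[-0.6419, -1.1280]  P^-=[0.2915 0.0092; 0.0092 0.6595]  S=[0.4739 0.0713; 0.0713 0.9772]  K=[0.6379 -0.1206; 0.2552 0.6536]  nu=[-1.1374, -0.3217]  x^+=[-1.3286, -1.6285]  P^+=[0.0954 -0.0184; -0.0184 0.1874]
step 3: x^-=[-1.6067, -2.0177]  P^-=[0.2633 0.0089; 0.0089 0.6231]  S=[0.4435 0.0701; 0.0701 0.9387]  K=[0.6168 -0.1151; 0.2557 0.6420]  nu=[5.9410, -0.8422]  x^+=[2.1545, -1.0390]  P^+=[0.0921 -0.0174; -0.0174 0.1841]

K[0,1] = -0.1151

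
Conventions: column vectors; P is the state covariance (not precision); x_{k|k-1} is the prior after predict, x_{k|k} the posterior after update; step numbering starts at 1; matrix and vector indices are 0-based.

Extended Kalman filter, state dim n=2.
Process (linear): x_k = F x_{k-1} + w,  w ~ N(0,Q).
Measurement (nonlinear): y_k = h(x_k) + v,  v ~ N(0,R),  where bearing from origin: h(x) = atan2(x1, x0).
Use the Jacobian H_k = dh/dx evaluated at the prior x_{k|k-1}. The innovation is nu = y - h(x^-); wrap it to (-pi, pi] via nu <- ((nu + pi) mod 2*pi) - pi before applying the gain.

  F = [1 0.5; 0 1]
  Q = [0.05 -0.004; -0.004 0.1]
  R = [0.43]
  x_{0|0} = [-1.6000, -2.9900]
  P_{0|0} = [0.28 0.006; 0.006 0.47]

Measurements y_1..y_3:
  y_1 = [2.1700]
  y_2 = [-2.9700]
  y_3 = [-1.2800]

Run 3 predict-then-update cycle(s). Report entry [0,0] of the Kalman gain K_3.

K[0,0] = -0.0339

step 1: x^-=[-3.0950, -2.9900]  P^-=[0.4535 0.2370; 0.2370 0.5700]  H_jac=[0.1615 -0.1671]  S=[0.4450]  K=[0.0755; -0.1281]  nu=[-1.7397]  x^+=[-3.2264, -2.7671]  P^+=[0.4510 0.2413; 0.2413 0.5627]
step 2: x^-=[-4.6100, -2.7671]  P^-=[0.8829 0.5187; 0.5187 0.6627]  H_jac=[0.0957 -0.1595]  S=[0.4391]  K=[0.0041; -0.1276]  nu=[-0.3690]  x^+=[-4.6115, -2.7201]  P^+=[0.8829 0.5189; 0.5189 0.6555]
step 3: x^-=[-5.9715, -2.7201]  P^-=[1.6157 0.8427; 0.8427 0.7555]  H_jac=[0.0632 -0.1387]  S=[0.4362]  K=[-0.0339; -0.1182]  nu=[1.4342]  x^+=[-6.0202, -2.8895]  P^+=[1.6152 0.8409; 0.8409 0.7495]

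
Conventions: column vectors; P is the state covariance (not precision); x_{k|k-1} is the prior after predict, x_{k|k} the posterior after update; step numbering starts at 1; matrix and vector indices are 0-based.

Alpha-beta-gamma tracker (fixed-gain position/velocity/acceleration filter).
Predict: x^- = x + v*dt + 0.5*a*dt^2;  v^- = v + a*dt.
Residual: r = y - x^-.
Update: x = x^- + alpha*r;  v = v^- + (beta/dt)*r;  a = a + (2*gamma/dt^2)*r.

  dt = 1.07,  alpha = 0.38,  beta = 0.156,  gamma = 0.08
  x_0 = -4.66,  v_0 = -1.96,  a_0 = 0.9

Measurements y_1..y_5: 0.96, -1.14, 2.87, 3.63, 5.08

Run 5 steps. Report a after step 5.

step 1: x_pred=-6.2420  r=7.2020  x^+=-3.5052  v^+=0.0530  a^+=1.9065
step 2: x_pred=-2.3572  r=1.2172  x^+=-1.8946  v^+=2.2704  a^+=2.0766
step 3: x_pred=1.7234  r=1.1466  x^+=2.1591  v^+=4.6595  a^+=2.2368
step 4: x_pred=8.4253  r=-4.7953  x^+=6.6031  v^+=6.3538  a^+=1.5667
step 5: x_pred=14.2984  r=-9.2184  x^+=10.7954  v^+=6.6861  a^+=0.2784

a_post = 0.2784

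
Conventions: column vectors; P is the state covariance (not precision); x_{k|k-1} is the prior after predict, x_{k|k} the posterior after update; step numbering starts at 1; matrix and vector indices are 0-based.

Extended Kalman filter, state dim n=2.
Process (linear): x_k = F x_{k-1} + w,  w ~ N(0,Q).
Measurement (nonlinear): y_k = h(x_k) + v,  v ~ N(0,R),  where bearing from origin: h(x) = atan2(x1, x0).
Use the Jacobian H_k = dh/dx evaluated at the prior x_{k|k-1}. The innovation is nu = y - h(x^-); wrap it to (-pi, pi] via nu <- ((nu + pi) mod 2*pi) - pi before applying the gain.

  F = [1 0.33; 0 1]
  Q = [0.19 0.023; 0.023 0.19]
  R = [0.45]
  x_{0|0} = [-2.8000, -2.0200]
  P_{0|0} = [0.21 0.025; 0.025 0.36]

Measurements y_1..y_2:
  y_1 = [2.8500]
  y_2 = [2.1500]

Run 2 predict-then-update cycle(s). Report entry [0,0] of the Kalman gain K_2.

step 1: x^-=[-3.4666, -2.0200]  P^-=[0.4557 0.1668; 0.1668 0.5500]  H_jac=[0.1255 -0.2153]  S=[0.4737]  K=[0.0449; -0.2059]  nu=[-0.8192]  x^+=[-3.5034, -1.8514]  P^+=[0.4547 0.1712; 0.1712 0.5299]
step 2: x^-=[-4.1143, -1.8514]  P^-=[0.8154 0.3691; 0.3691 0.7199]  H_jac=[0.0910 -0.2021]  S=[0.4726]  K=[-0.0009; -0.2369]  nu=[-1.4144]  x^+=[-4.1130, -1.5163]  P^+=[0.8154 0.3690; 0.3690 0.6934]

K[0,0] = -0.0009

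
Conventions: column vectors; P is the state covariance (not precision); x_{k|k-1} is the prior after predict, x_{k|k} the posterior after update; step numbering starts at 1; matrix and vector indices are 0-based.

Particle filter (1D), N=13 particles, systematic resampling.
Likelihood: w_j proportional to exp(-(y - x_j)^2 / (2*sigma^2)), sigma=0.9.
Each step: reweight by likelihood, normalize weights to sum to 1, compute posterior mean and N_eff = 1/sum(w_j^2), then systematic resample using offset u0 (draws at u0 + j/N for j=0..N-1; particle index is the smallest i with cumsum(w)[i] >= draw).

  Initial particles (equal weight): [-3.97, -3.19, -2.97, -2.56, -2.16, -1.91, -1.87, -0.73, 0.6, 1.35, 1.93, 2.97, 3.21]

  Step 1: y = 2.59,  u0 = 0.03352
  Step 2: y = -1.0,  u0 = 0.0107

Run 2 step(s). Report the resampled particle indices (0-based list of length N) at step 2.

step 1: w=[0.0000, 0.0000, 0.0000, 0.0000, 0.0000, 0.0000, 0.0000, 0.0004, 0.0295, 0.1315, 0.2597, 0.3108, 0.2680]  mean=2.4799  Neff=3.9356  idx=[9, 9, 10, 10, 10, 10, 11, 11, 11, 11, 12, 12, 12]
step 2: w=[0.3827, 0.3827, 0.0578, 0.0578, 0.0578, 0.0578, 0.0007, 0.0007, 0.0007, 0.0007, 0.0002, 0.0002, 0.0002]  mean=1.4897  Neff=3.2646  idx=[0, 0, 0, 0, 0, 1, 1, 1, 1, 1, 2, 3, 4]

resampled_idx = [0, 0, 0, 0, 0, 1, 1, 1, 1, 1, 2, 3, 4]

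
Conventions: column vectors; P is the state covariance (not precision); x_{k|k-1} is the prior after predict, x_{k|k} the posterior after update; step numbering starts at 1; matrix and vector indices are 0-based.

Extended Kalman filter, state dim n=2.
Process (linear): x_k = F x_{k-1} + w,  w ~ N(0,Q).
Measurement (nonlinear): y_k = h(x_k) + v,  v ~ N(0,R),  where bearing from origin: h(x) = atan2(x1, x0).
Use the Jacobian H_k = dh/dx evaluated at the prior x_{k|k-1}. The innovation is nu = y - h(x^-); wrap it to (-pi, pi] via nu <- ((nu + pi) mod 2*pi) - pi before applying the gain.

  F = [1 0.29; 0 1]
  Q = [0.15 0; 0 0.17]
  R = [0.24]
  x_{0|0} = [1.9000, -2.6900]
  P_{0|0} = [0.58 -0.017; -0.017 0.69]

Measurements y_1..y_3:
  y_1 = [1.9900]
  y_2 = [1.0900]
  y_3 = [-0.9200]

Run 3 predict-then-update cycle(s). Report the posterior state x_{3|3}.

x_post = [-4.6525, -4.1918]

step 1: x^-=[1.1199, -2.6900]  P^-=[0.7782 0.1831; 0.1831 0.8600]  H_jac=[0.3168 0.1319]  S=[0.3484]  K=[0.7770; 0.4921]  nu=[-3.1169]  x^+=[-1.3020, -4.2239]  P^+=[0.5678 0.0499; 0.0499 0.7756]
step 2: x^-=[-2.5269, -4.2239]  P^-=[0.8120 0.2748; 0.2748 0.9456]  H_jac=[0.1743 -0.1043]  S=[0.2650]  K=[0.4261; -0.1914]  nu=[-3.0833]  x^+=[-3.8407, -3.6338]  P^+=[0.7639 0.2964; 0.2964 0.9359]
step 3: x^-=[-4.8945, -3.6338]  P^-=[1.1645 0.5678; 0.5678 1.1059]  H_jac=[0.0978 -0.1317]  S=[0.2557]  K=[0.1528; -0.3525]  nu=[1.5830]  x^+=[-4.6525, -4.1918]  P^+=[1.1585 0.5816; 0.5816 1.0741]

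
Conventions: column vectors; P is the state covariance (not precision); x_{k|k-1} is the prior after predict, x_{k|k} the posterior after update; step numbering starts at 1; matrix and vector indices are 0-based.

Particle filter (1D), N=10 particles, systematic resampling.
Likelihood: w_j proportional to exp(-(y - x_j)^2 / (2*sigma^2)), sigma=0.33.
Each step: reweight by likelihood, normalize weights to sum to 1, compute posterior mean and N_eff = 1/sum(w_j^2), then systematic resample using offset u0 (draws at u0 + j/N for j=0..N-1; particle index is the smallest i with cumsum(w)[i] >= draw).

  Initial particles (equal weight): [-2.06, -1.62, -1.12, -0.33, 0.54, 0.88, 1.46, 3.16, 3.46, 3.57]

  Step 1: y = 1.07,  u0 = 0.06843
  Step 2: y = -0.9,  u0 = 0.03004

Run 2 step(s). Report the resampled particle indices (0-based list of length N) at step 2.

resampled_idx = [0, 0, 0, 0, 0, 1, 1, 1, 1, 1]

step 1: w=[0.0000, 0.0000, 0.0000, 0.0001, 0.1700, 0.5230, 0.3070, 0.0000, 0.0000, 0.0000]  mean=1.0002  Neff=2.5213  idx=[4, 4, 5, 5, 5, 5, 5, 6, 6, 6]
step 2: w=[0.4919, 0.4919, 0.0032, 0.0032, 0.0032, 0.0032, 0.0032, 0.0000, 0.0000, 0.0000]  mean=0.5455  Neff=2.0659  idx=[0, 0, 0, 0, 0, 1, 1, 1, 1, 1]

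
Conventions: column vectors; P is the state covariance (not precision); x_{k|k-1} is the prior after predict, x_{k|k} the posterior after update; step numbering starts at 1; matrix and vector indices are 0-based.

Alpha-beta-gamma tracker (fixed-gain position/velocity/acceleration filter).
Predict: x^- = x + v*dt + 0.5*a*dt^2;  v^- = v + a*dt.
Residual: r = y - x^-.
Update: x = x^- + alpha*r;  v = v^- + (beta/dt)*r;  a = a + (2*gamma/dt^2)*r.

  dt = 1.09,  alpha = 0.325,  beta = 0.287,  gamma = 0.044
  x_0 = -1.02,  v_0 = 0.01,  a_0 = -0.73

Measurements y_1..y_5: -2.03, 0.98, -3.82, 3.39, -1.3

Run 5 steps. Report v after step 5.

v_post = 0.4671

step 1: x_pred=-1.4428  r=-0.5872  x^+=-1.6336  v^+=-0.9403  a^+=-0.7735
step 2: x_pred=-3.1181  r=4.0981  x^+=-1.7862  v^+=-0.7044  a^+=-0.4700
step 3: x_pred=-2.8332  r=-0.9868  x^+=-3.1539  v^+=-1.4765  a^+=-0.5431
step 4: x_pred=-5.0859  r=8.4759  x^+=-2.3312  v^+=0.1633  a^+=0.0847
step 5: x_pred=-2.1029  r=0.8029  x^+=-1.8419  v^+=0.4671  a^+=0.1442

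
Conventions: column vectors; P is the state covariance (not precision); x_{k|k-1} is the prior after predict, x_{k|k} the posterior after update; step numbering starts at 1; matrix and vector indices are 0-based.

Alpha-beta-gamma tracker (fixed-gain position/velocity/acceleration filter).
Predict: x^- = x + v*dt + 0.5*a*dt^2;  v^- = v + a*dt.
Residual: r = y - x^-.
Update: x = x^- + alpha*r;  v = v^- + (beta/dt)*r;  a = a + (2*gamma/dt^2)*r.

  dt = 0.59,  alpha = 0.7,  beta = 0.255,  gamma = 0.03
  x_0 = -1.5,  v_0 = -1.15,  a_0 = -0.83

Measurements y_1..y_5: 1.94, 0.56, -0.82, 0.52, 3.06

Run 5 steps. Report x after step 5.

step 1: x_pred=-2.3230  r=4.2630  x^+=0.6611  v^+=0.2028  a^+=-0.0952
step 2: x_pred=0.7642  r=-0.2042  x^+=0.6213  v^+=0.0583  a^+=-0.1304
step 3: x_pred=0.6330  r=-1.4530  x^+=-0.3841  v^+=-0.6466  a^+=-0.3809
step 4: x_pred=-0.8319  r=1.3519  x^+=0.1144  v^+=-0.2870  a^+=-0.1478
step 5: x_pred=-0.0806  r=3.1406  x^+=2.1178  v^+=0.9832  a^+=0.3935

x_post = 2.1178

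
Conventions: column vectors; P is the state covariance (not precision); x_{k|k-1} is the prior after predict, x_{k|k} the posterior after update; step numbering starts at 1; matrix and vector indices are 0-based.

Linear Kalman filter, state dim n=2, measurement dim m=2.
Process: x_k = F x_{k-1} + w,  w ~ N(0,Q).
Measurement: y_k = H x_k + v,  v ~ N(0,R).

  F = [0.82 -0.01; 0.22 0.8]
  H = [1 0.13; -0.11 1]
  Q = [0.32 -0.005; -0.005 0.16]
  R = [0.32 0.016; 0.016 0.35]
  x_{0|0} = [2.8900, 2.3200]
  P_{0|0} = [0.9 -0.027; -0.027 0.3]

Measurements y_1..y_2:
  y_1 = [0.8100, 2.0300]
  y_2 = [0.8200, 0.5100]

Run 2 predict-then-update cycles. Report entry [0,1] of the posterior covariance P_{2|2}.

step 1: x^-=[2.3466, 2.4918]  P^-=[0.9256 0.1373; 0.1373 0.3861]  S=[1.2879 0.0997; 0.0997 0.7170]  K=[0.7367 -0.0530; 0.1067 0.5025]  nu=[-1.8605, -0.2037]  x^+=[0.9867, 2.1910]  P^+=[0.2324 0.0188; 0.0188 0.1797]
step 2: x^-=[0.7872, 1.9699]  P^-=[0.4760 0.0478; 0.0478 0.2929]  S=[0.8134 0.0488; 0.0488 0.6381]  K=[0.5960 -0.0528; 0.0789 0.4447]  nu=[-0.2233, -1.3733]  x^+=[0.7266, 1.3416]  P^+=[0.1884 0.0118; 0.0118 0.1582]

P_post[0,1] = 0.0118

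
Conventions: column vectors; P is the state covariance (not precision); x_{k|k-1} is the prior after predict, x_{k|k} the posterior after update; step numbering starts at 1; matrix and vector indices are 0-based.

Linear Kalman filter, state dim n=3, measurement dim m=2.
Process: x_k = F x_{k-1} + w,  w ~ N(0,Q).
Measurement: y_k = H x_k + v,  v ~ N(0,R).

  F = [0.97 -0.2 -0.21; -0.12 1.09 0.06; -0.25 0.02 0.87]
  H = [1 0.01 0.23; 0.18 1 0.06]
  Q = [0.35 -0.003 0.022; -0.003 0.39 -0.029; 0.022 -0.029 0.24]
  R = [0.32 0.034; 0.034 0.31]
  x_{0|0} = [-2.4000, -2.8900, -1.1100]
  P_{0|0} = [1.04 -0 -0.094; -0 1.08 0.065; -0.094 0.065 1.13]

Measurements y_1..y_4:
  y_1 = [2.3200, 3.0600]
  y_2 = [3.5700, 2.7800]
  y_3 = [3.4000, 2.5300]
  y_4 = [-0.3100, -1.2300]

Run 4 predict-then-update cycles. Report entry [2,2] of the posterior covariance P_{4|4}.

step 1: x^-=[-1.5169, -2.9287, -0.4235]  P^-=[1.4653 -0.3972 -0.5368; -0.3972 1.7020 0.1577; -0.5368 0.1577 1.2039]  S=[1.5950 -0.0846; -0.0846 1.9282]  K=[0.8362 -0.0492; -0.1709 0.8430; -0.1587 0.0622]  nu=[3.9636, 6.2872]  x^+=[1.4879, 1.6942, -0.6616]  P^+=[0.3385 -0.0289 -0.3142; -0.0289 0.2607 0.0012; -0.3142 0.0012 1.1546]
step 2: x^-=[1.2433, 1.6285, -0.9137]  P^-=[0.8691 -0.1715 -0.5560; -0.1715 0.7210 0.0937; -0.5560 0.0937 1.2722]  S=[0.9978 0.0086; 0.0086 1.0012]  K=[0.7417 -0.0547; -0.1491 0.6962; -0.2636 0.0721]  nu=[2.5206, 0.9825]  x^+=[3.0590, 1.9367, -1.5073]  P^+=[0.3180 -0.0275 -0.3575; -0.0275 0.2153 0.0059; -0.3575 0.0059 1.1980]
step 3: x^-=[2.8964, 1.6535, -2.0374]  P^-=[0.8675 -0.1631 -0.5983; -0.1631 0.6679 0.1036; -0.5983 0.1036 1.3227]  S=[0.9795 0.0149; 0.0149 0.9515]  K=[0.7443 -0.0567; -0.1457 0.6799; -0.3004 0.0838]  nu=[0.9557, 0.4774]  x^+=[3.5807, 1.8388, -2.2845]  P^+=[0.3230 -0.0278 -0.3759; -0.0278 0.2102 0.0097; -0.3759 0.0097 1.2284]
step 4: x^-=[3.5852, 1.4376, -2.8459]  P^-=[0.8813 -0.1657 -0.6222; -0.1657 0.6628 0.1112; -0.6222 0.1112 1.3542]  S=[0.9839 0.0145; 0.0145 0.9465]  K=[0.7494 -0.0584; -0.1457 0.6781; -0.3160 0.0898]  nu=[-3.2550, -3.1421]  x^+=[1.3294, -0.2188, -2.0993]  P^+=[0.3268 -0.0283 -0.3855; -0.0283 0.2096 0.0115; -0.3855 0.0115 1.2491]

P_post[2,2] = 1.2491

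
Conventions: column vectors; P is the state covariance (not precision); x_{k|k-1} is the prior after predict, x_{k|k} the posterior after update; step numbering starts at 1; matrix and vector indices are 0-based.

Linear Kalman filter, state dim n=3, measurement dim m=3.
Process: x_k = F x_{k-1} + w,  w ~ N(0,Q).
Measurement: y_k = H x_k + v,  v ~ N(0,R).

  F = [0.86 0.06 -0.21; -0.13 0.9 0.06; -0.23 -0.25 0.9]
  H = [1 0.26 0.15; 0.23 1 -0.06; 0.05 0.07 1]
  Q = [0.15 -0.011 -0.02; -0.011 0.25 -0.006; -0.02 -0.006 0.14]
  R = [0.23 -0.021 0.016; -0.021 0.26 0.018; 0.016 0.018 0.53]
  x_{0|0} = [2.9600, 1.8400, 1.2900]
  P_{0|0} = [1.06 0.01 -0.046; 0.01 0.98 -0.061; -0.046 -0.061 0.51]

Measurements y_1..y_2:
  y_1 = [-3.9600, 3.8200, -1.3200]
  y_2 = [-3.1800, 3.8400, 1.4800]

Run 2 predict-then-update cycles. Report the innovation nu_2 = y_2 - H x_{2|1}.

step 1: x^-=[2.3851, 1.3486, 0.0202]  P^-=[0.9792 -0.0677 -0.3874; -0.0677 1.0553 -0.2115; -0.3874 -0.2115 0.7181]  S=[1.1288 0.3819 -0.2612; 0.3819 1.3747 -0.2430; -0.2612 -0.2430 1.1869]  K=[0.8087 -0.1170 -0.1351; -0.1109 0.8001 0.0206; -0.1350 -0.1203 0.5219]  nu=[-6.6988, 1.9240, -1.5539]  x^+=[-3.0477, 3.5987, -0.1177]  P^+=[0.2233 -0.1051 -0.0646; -0.1051 0.2356 0.0123; -0.0646 0.0123 0.2746]
step 2: x^-=[-2.3804, 3.6279, -0.3047]  P^-=[0.3403 -0.1146 -0.1474; -0.1146 0.4725 -0.0010; -0.1474 -0.0010 0.3981]  S=[0.5073 0.0587 -0.0569; 0.0587 0.7034 -0.0109; -0.0569 -0.0109 0.9156]  K=[0.5655 -0.0881 -0.1170; -0.0543 0.6394 0.0330; -0.1185 -0.0671 0.4185]  nu=[-1.6972, 0.7413, 1.6497]  x^+=[-3.5985, 4.2486, 0.5372]  P^+=[0.1586 -0.0768 -0.0571; -0.0768 0.1868 0.0189; -0.0571 0.0189 0.2202]

innov = [-1.6972, 0.7413, 1.6497]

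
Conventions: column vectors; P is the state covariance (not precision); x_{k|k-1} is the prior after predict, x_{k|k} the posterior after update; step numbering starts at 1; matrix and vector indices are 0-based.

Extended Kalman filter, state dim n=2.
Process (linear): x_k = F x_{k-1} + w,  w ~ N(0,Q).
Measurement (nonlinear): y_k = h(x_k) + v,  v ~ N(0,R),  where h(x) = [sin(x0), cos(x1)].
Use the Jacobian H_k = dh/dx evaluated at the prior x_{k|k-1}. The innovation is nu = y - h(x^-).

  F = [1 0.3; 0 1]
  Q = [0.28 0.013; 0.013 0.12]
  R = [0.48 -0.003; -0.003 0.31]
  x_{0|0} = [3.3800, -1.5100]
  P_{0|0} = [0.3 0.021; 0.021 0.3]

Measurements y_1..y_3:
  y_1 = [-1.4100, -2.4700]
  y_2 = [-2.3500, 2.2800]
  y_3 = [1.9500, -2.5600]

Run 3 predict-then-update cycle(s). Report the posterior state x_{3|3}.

x_post = [2.1542, -3.2770]

step 1: x^-=[2.9270, -1.5100]  P^-=[0.6196 0.1240; 0.1240 0.4200]  H_jac=[-0.9771 0.0000; 0.0000 0.9982]  S=[1.0715 -0.1239; -0.1239 0.7284]  K=[-0.5563 0.0753; -0.0474 0.5674]  nu=[-1.6229, -2.5308]  x^+=[3.6393, -2.8690]  P^+=[0.2735 0.0250; 0.0250 0.1764]
step 2: x^-=[2.7786, -2.8690]  P^-=[0.5844 0.0910; 0.0910 0.2964]  H_jac=[-0.9348 0.0000; 0.0000 0.2692]  S=[0.9907 -0.0259; -0.0259 0.3315]  K=[-0.5506 0.0309; -0.0797 0.2345]  nu=[-2.7051, 3.2431]  x^+=[4.3682, -1.8931]  P^+=[0.2828 0.0417; 0.0417 0.2709]
step 3: x^-=[3.8003, -1.8931]  P^-=[0.6122 0.1359; 0.1359 0.3909]  H_jac=[-0.7908 0.0000; 0.0000 0.9485]  S=[0.8628 -0.1050; -0.1050 0.6617]  K=[-0.5480 0.1079; -0.0575 0.5512]  nu=[2.5621, -2.2433]  x^+=[2.1542, -3.2770]  P^+=[0.3330 0.0370; 0.0370 0.1803]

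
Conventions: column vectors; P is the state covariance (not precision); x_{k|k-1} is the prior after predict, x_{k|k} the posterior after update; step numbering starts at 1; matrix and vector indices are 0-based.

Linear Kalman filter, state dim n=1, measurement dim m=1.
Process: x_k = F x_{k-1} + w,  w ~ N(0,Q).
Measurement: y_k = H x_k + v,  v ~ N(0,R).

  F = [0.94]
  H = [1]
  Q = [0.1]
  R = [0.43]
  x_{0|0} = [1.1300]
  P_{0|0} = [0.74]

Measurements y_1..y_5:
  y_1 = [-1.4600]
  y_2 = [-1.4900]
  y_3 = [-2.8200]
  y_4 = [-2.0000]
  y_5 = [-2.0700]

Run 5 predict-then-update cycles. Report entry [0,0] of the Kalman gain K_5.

K[0,0] = 0.3565

step 1: x^-=[1.0622]  P^-=[0.7539]  S=[1.1839]  K=[0.6368]  nu=[-2.5222]  x^+=[-0.5439]  P^+=[0.2738]
step 2: x^-=[-0.5113]  P^-=[0.3419]  S=[0.7719]  K=[0.4430]  nu=[-0.9787]  x^+=[-0.9448]  P^+=[0.1905]
step 3: x^-=[-0.8881]  P^-=[0.2683]  S=[0.6983]  K=[0.3842]  nu=[-1.9319]  x^+=[-1.6304]  P^+=[0.1652]
step 4: x^-=[-1.5326]  P^-=[0.2460]  S=[0.6760]  K=[0.3639]  nu=[-0.4674]  x^+=[-1.7027]  P^+=[0.1565]
step 5: x^-=[-1.6005]  P^-=[0.2383]  S=[0.6683]  K=[0.3565]  nu=[-0.4695]  x^+=[-1.7679]  P^+=[0.1533]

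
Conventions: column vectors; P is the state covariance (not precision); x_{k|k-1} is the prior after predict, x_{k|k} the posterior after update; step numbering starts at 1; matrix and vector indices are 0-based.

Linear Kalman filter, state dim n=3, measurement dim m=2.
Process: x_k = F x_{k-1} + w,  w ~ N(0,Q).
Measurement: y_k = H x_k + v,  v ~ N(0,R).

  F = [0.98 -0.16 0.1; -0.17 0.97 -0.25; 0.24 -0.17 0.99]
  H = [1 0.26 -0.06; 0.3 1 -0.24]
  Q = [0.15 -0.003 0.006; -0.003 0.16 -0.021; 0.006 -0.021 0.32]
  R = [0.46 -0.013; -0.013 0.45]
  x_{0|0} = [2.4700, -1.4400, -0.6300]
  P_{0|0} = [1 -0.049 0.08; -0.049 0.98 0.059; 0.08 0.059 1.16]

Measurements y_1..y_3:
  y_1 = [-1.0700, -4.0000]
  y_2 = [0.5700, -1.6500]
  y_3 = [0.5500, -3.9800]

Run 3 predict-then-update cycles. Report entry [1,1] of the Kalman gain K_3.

K[1,1] = 0.5145

step 1: x^-=[2.5880, -1.6592, 0.2139]  P^-=[1.1762 -0.4115 0.4619; -0.4115 1.1778 -0.4824; 0.4619 -0.4824 1.5650]  S=[1.4671 0.1649; 0.1649 1.7420]  K=[0.7286 -0.1663; -0.1289 0.6839; 0.2141 -0.4333]  nu=[-3.2138, -3.0659]  x^+=[0.7562, -3.3418, 0.8543]  P^+=[0.3892 -0.1613 0.1655; -0.1613 0.3677 0.0409; 0.1655 0.0409 1.2013]
step 2: x^-=[1.3612, -3.5837, 1.5954]  P^-=[0.6269 -0.3504 0.4170; -0.3504 0.6397 -0.4338; 0.4170 -0.4338 1.6085]  S=[0.9172 -0.0677; -0.0677 1.1767]  K=[0.5427 -0.1918; -0.1329 0.5351; 0.1836 -0.5799]  nu=[0.2363, 1.9082]  x^+=[1.1234, -2.5939, 0.5322]  P^+=[0.2994 -0.1421 0.1710; -0.1421 0.2769 -0.0344; 0.1710 -0.0344 1.1675]
step 3: x^-=[1.5692, -2.8402, 1.2374]  P^-=[0.5355 -0.3135 0.4047; -0.3135 0.5803 -0.4786; 0.4047 -0.4786 1.5940]  S=[0.8438 -0.0624; -0.0624 1.1536]  K=[0.4952 -0.1900; -0.1207 0.5145; 0.1721 -0.6319]  nu=[-0.2065, -1.3136]  x^+=[1.7165, -3.4911, 2.0320]  P^+=[0.2752 -0.1330 0.1728; -0.1330 0.2548 -0.0757; 0.1728 -0.0757 1.0947]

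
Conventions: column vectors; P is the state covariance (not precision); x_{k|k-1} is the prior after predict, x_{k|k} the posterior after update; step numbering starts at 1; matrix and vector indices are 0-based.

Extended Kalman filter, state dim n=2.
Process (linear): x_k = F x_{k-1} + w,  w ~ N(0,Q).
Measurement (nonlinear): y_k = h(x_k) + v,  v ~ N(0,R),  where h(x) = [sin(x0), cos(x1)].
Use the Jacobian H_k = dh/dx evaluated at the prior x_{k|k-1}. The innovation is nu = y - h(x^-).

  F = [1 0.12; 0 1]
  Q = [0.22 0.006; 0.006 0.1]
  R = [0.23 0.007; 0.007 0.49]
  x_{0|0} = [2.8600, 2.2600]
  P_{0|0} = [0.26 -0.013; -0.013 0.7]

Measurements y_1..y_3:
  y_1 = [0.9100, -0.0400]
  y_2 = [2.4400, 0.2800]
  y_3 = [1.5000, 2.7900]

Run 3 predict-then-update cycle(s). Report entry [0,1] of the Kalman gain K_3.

step 1: x^-=[3.1312, 2.2600]  P^-=[0.4870 0.0770; 0.0770 0.8000]  H_jac=[-0.9999 0.0000; 0.0000 -0.7718]  S=[0.7169 0.0664; 0.0664 0.9665]  K=[-0.6778 -0.0149; -0.0485 -0.6355]  nu=[0.8996, 0.5959]  x^+=[2.5125, 1.8377]  P^+=[0.1560 0.0156; 0.0156 0.4039]
step 2: x^-=[2.7331, 1.8377]  P^-=[0.3856 0.0701; 0.0701 0.5039]  H_jac=[-0.9177 0.0000; 0.0000 -0.9646]  S=[0.5547 0.0690; 0.0690 0.9589]  K=[-0.6348 -0.0248; -0.0533 -0.5031]  nu=[2.0427, 0.5437]  x^+=[1.4229, 1.4552]  P^+=[0.1593 0.0172; 0.0172 0.2559]
step 3: x^-=[1.5975, 1.4552]  P^-=[0.3871 0.0539; 0.0539 0.3559]  H_jac=[-0.0267 0.0000; 0.0000 -0.9933]  S=[0.2303 0.0084; 0.0084 0.8412]  K=[-0.0426 -0.0632; 0.0091 -0.4204]  nu=[0.5004, 2.6747]  x^+=[1.4071, 0.3353]  P^+=[0.3833 0.0315; 0.0315 0.2073]

K[0,1] = -0.0632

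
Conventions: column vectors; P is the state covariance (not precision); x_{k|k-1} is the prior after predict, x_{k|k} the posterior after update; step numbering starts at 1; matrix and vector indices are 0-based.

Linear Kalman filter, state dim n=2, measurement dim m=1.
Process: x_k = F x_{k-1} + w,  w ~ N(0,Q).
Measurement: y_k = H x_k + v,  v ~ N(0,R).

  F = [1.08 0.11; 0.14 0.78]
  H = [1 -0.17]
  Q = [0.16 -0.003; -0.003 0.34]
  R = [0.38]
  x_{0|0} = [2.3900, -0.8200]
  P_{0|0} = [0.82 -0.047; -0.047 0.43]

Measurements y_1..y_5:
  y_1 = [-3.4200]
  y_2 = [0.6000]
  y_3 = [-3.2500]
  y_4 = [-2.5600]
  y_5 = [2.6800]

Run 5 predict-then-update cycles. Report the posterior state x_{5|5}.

x_post = [0.1398, -0.2175]

step 1: x^-=[2.4910, -0.3050]  P^-=[1.1105 0.1176; 0.1176 0.6074]  S=[1.4681]  K=[0.7428; 0.0097]  nu=[-5.9629]  x^+=[-1.9383, -0.3631]  P^+=[0.3004 0.1069; 0.1069 0.6073]
step 2: x^-=[-2.1333, -0.5546]  P^-=[0.5432 0.1863; 0.1863 0.7387]  S=[0.8812]  K=[0.5805; 0.0689]  nu=[2.6390]  x^+=[-0.6014, -0.3728]  P^+=[0.2463 0.1510; 0.1510 0.7345]
step 3: x^-=[-0.6905, -0.3750]  P^-=[0.4920 0.2268; 0.2268 0.8247]  S=[0.8187]  K=[0.5539; 0.1058]  nu=[-2.6233]  x^+=[-2.1434, -0.6525]  P^+=[0.2409 0.1788; 0.1788 0.8155]
step 4: x^-=[-2.3866, -0.8091]  P^-=[0.4933 0.2568; 0.2568 0.8800]  S=[0.8114]  K=[0.5542; 0.1321]  nu=[-0.3109]  x^+=[-2.5589, -0.8501]  P^+=[0.2441 0.1974; 0.1974 0.8658]
step 5: x^-=[-2.8572, -1.0214]  P^-=[0.5021 0.2775; 0.2775 0.9146]  S=[0.8142]  K=[0.5588; 0.1499]  nu=[5.3635]  x^+=[0.1398, -0.2175]  P^+=[0.2479 0.2093; 0.2093 0.8964]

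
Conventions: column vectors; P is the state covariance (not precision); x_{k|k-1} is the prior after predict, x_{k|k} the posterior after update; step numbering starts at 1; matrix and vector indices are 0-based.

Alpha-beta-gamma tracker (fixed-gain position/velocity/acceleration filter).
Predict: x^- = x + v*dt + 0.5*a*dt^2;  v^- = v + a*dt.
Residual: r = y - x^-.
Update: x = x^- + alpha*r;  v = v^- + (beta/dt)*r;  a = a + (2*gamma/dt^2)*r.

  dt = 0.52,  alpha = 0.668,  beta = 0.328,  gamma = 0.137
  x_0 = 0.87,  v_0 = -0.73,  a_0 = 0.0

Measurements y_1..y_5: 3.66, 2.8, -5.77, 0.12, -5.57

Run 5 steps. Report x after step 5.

x_post = -5.0851

step 1: x_pred=0.4904  r=3.1696  x^+=2.6077  v^+=1.2693  a^+=3.2118
step 2: x_pred=3.7020  r=-0.9020  x^+=3.0994  v^+=2.3705  a^+=2.2978
step 3: x_pred=4.6428  r=-10.4128  x^+=-2.3130  v^+=-3.0027  a^+=-8.2536
step 4: x_pred=-4.9902  r=5.1102  x^+=-1.5766  v^+=-4.0712  a^+=-3.0753
step 5: x_pred=-4.1094  r=-1.4606  x^+=-5.0851  v^+=-6.5916  a^+=-4.5554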